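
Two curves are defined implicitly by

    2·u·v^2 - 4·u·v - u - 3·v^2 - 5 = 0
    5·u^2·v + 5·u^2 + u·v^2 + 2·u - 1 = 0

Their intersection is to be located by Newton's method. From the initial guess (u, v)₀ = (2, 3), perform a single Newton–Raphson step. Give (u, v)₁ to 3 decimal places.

(3.468, -4.330)

At (2, 3): F = (-22.000, 101.000).
Jacobian J = [[2·v^2 - 4·v - 1, 4·u·v - 4·u - 6·v], [10·u·v + 10·u + v^2 + 2, 5·u^2 + 2·u·v]].
At the point, J = [[5.000, -2.000], [91.000, 32.000]] (det J = 342.000).
Solving J·Δ = −F gives Δ = (1.468, -7.330).
Then the next iterate is (u, v)₁ = (3.468, -4.330).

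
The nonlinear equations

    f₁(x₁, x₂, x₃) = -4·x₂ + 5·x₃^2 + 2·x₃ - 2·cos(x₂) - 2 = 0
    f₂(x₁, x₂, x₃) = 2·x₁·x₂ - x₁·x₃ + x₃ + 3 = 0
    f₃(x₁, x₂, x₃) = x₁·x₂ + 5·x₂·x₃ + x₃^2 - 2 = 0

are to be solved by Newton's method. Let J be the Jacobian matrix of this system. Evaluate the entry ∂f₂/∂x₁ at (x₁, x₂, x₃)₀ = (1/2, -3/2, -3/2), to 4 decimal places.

∂f₂/∂x₁ = 2·x₂ - x₃.
At (1/2, -3/2, -3/2) this is -1.5000.

-1.5000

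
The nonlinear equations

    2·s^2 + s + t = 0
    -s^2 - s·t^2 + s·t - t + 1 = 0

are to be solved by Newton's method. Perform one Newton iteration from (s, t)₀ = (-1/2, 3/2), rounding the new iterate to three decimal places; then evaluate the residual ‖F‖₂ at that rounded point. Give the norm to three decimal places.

At (-1/2, 3/2): F = (1.500, -0.375).
Jacobian J = [[4·s + 1, 1], [-2·s - t^2 + t, -2·s·t + s - 1]].
At the point, J = [[-1.000, 1.000], [0.250, 0.000]] (det J = -0.250).
Solving J·Δ = −F gives Δ = (1.500, 0.000).
Then the next iterate is (s, t)₁ = (1.000, 1.500).
Re-evaluating at (1.000, 1.500): F = (4.500, -2.250), so ‖F‖₂ = 5.031.

5.031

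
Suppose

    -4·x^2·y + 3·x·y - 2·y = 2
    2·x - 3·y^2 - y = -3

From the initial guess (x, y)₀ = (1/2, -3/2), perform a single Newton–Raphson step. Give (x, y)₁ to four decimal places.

At (1/2, -3/2): F = (0.2500, -1.2500).
Jacobian J = [[-8·x·y + 3·y, -4·x^2 + 3·x - 2], [2, -6·y - 1]].
At the point, J = [[1.5000, -1.5000], [2.0000, 8.0000]] (det J = 15.0000).
Solving J·Δ = −F gives Δ = (-0.0083, 0.1583).
Then the next iterate is (x, y)₁ = (0.4917, -1.3417).

(0.4917, -1.3417)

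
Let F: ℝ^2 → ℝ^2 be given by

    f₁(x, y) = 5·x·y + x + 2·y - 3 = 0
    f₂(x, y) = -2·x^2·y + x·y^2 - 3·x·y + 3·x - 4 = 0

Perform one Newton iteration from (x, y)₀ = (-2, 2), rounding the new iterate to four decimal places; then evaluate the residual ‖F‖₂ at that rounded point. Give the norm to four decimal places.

At (-2, 2): F = (-21.0000, -22.0000).
Jacobian J = [[5·y + 1, 5·x + 2], [-4·x·y + y^2 - 3·y + 3, -2·x^2 + 2·x·y - 3·x]].
At the point, J = [[11.0000, -8.0000], [17.0000, -10.0000]] (det J = 26.0000).
Solving J·Δ = −F gives Δ = (-1.3077, -4.4231).
Then the next iterate is (x, y)₁ = (-3.3077, -2.4231).
Re-evaluating at (-3.3077, -2.4231): F = (28.920539, -4.366949), so ‖F‖₂ = 29.2484.

29.2484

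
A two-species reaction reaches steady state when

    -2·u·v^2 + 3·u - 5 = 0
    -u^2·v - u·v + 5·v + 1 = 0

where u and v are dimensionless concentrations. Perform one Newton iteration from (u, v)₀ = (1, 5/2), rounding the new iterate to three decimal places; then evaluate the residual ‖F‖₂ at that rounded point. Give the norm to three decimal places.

2.932

At (1, 5/2): F = (-14.500, 8.500).
Jacobian J = [[-2·v^2 + 3, -4·u·v], [-2·u·v - v, -u^2 - u + 5]].
At the point, J = [[-9.500, -10.000], [-7.500, 3.000]] (det J = -103.500).
Solving J·Δ = −F gives Δ = (0.401, -1.831).
Then the next iterate is (u, v)₁ = (1.401, 0.669).
Re-evaluating at (1.401, 0.669): F = (-2.05107, 2.09462), so ‖F‖₂ = 2.932.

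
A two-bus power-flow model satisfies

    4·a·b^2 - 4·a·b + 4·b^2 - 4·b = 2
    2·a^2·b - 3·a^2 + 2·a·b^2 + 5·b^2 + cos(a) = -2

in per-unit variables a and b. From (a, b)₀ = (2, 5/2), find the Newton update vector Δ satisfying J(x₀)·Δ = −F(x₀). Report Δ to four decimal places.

At (2, 5/2): F = (43.0000, 65.833853).
Jacobian J = [[4·b^2 - 4·b, 8·a·b - 4·a + 8·b - 4], [4·a·b - 6·a + 2·b^2 - sin(a), 2·a^2 + 4·a·b + 10·b]].
At the point, J = [[15.0000, 48.0000], [19.590703, 53.0000]] (det J = -145.353724).
Solving J·Δ = −F gives Δ = (-6.0612, 0.9983).

(-6.0612, 0.9983)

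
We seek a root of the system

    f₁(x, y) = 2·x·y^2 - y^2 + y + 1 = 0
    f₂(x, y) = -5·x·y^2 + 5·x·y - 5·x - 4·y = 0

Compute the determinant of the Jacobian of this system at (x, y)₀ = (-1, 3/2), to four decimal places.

J = [[2·y^2, 4·x·y - 2·y + 1], [-5·y^2 + 5·y - 5, -10·x·y + 5·x - 4]].
At the point, J = [[4.5000, -8.0000], [-8.7500, 6.0000]].
det J = -43.0000.

-43.0000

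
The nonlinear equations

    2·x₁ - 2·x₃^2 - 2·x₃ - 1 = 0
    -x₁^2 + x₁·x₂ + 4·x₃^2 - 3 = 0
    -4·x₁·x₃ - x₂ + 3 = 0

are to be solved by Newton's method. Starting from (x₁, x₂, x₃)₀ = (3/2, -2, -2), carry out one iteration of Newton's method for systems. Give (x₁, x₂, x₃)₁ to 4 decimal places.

At (3/2, -2, -2): F = (-2.0000, 7.7500, 17.0000).
Jacobian J = [[2, 0, -4·x₃ - 2], [-2·x₁ + x₂, x₁, 8·x₃], [-4·x₃, -1, -4·x₁]].
At the point, J = [[2.0000, 0.0000, 6.0000], [-5.0000, 1.5000, -16.0000], [8.0000, -1.0000, -6.0000]] (det J = -92.0000).
Solving J·Δ = −F gives Δ = (-1.6250, -1.2500, 0.8750).
Then the next iterate is (x₁, x₂, x₃)₁ = (-0.1250, -3.2500, -1.1250).

(-0.1250, -3.2500, -1.1250)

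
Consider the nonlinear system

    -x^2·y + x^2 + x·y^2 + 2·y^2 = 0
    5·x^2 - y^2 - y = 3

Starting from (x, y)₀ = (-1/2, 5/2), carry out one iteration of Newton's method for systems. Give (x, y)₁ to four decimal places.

(1.6585, -1.0488)

At (-1/2, 5/2): F = (9.0000, -10.5000).
Jacobian J = [[-2·x·y + 2·x + y^2, -x^2 + 2·x·y + 4·y], [10·x, -2·y - 1]].
At the point, J = [[7.7500, 7.2500], [-5.0000, -6.0000]] (det J = -10.2500).
Solving J·Δ = −F gives Δ = (2.1585, -3.5488).
Then the next iterate is (x, y)₁ = (1.6585, -1.0488).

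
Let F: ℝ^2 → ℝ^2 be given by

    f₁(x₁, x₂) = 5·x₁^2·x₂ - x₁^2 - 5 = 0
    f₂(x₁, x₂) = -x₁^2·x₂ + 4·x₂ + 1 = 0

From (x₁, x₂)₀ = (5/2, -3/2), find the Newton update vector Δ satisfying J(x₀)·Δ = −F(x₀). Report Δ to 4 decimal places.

(-0.0428, 1.8018)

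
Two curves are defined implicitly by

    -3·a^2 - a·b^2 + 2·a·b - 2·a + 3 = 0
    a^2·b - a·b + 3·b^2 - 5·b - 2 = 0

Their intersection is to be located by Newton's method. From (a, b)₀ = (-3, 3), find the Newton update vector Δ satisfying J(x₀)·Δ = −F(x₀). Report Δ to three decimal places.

At (-3, 3): F = (-9.000, 46.000).
Jacobian J = [[-6·a - b^2 + 2·b - 2, -2·a·b + 2·a], [2·a·b - b, a^2 - a + 6·b - 5]].
At the point, J = [[13.000, 12.000], [-21.000, 25.000]] (det J = 577.000).
Solving J·Δ = −F gives Δ = (1.347, -0.709).

(1.347, -0.709)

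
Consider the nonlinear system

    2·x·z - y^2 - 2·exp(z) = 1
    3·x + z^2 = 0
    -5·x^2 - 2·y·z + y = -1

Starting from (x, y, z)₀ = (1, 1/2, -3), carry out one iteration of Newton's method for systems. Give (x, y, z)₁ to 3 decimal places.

(0.404, -0.037, -1.298)

At (1, 1/2, -3): F = (-7.34957, 12.000, -0.500).
Jacobian J = [[2·z, -2·y, 2·x - 2·exp(z)], [3, 0, 2·z], [-10·x, -2·z + 1, -2·y]].
At the point, J = [[-6.000, -1.000, 1.90043], [3.000, 0.000, -6.000], [-10.000, 7.000, -1.000]] (det J = -275.09106).
Solving J·Δ = −F gives Δ = (-0.596, -0.537, 1.702).
Then the next iterate is (x, y, z)₁ = (0.404, -0.037, -1.298).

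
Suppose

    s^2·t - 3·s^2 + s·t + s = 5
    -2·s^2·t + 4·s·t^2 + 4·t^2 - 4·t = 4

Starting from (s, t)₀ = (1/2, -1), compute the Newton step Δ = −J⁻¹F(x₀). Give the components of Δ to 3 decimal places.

(-1.530, -0.163)

At (1/2, -1): F = (-6.000, 6.500).
Jacobian J = [[2·s·t - 6·s + t + 1, s^2 + s], [-4·s·t + 4·t^2, -2·s^2 + 8·s·t + 8·t - 4]].
At the point, J = [[-4.000, 0.750], [6.000, -16.500]] (det J = 61.500).
Solving J·Δ = −F gives Δ = (-1.530, -0.163).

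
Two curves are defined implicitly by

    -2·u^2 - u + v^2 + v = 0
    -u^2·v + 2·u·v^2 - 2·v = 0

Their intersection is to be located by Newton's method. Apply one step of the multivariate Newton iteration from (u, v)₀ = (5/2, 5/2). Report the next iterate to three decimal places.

(1.586, 1.866)

At (5/2, 5/2): F = (-6.250, 10.625).
Jacobian J = [[-4·u - 1, 2·v + 1], [-2·u·v + 2·v^2, -u^2 + 4·u·v - 2]].
At the point, J = [[-11.000, 6.000], [0.000, 16.750]] (det J = -184.250).
Solving J·Δ = −F gives Δ = (-0.914, -0.634).
Then the next iterate is (u, v)₁ = (1.586, 1.866).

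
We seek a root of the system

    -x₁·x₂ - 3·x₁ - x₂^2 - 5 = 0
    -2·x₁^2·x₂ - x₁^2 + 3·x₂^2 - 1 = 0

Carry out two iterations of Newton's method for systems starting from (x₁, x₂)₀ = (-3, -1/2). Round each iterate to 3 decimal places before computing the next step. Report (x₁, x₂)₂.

(-2.126, -0.521)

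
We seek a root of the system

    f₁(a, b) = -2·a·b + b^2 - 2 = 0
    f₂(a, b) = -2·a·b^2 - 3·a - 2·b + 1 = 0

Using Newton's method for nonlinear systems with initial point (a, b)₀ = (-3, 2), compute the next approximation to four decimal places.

At (-3, 2): F = (14.0000, 30.0000).
Jacobian J = [[-2·b, -2·a + 2·b], [-2·b^2 - 3, -4·a·b - 2]].
At the point, J = [[-4.0000, 10.0000], [-11.0000, 22.0000]] (det J = 22.0000).
Solving J·Δ = −F gives Δ = (-0.3636, -1.5455).
Then the next iterate is (a, b)₁ = (-3.3636, 0.4545).

(-3.3636, 0.4545)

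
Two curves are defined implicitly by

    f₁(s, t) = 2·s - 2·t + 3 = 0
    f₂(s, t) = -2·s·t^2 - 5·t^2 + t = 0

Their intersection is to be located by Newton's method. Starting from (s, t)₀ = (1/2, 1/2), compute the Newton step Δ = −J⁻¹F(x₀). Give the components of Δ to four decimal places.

(-1.5455, -0.0455)

At (1/2, 1/2): F = (3.0000, -1.0000).
Jacobian J = [[2, -2], [-2·t^2, -4·s·t - 10·t + 1]].
At the point, J = [[2.0000, -2.0000], [-0.5000, -5.0000]] (det J = -11.0000).
Solving J·Δ = −F gives Δ = (-1.5455, -0.0455).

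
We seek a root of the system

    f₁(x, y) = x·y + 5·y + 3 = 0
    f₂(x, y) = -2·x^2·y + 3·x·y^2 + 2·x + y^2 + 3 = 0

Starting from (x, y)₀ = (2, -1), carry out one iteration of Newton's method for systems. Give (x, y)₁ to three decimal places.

At (2, -1): F = (-4.000, 22.000).
Jacobian J = [[y, x + 5], [-4·x·y + 3·y^2 + 2, -2·x^2 + 6·x·y + 2·y]].
At the point, J = [[-1.000, 7.000], [13.000, -22.000]] (det J = -69.000).
Solving J·Δ = −F gives Δ = (-0.957, 0.435).
Then the next iterate is (x, y)₁ = (1.043, -0.565).

(1.043, -0.565)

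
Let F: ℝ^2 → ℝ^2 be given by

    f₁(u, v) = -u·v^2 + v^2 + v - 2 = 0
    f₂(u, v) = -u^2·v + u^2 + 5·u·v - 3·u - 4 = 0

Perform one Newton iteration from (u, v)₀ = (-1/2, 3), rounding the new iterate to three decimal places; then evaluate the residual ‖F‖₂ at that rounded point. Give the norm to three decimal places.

5.352

At (-1/2, 3): F = (14.500, -10.500).
Jacobian J = [[-v^2, -2·u·v + 2·v + 1], [-2·u·v + 2·u + 5·v - 3, -u^2 + 5·u]].
At the point, J = [[-9.000, 10.000], [14.000, -2.750]] (det J = -115.250).
Solving J·Δ = −F gives Δ = (0.565, -0.941).
Then the next iterate is (u, v)₁ = (0.065, 2.059).
Re-evaluating at (0.065, 2.059): F = (4.02291, -3.53030), so ‖F‖₂ = 5.352.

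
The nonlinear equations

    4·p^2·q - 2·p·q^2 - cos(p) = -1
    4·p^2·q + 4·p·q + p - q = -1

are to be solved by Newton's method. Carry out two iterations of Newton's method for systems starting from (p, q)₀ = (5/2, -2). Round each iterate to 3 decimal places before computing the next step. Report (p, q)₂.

(0.860, -1.205)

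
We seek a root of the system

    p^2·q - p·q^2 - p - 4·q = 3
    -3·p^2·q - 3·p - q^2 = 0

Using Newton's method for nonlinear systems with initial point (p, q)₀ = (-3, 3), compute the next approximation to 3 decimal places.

(-1.084, 3.506)

At (-3, 3): F = (42.000, -81.000).
Jacobian J = [[2·p·q - q^2 - 1, p^2 - 2·p·q - 4], [-6·p·q - 3, -3·p^2 - 2·q]].
At the point, J = [[-28.000, 23.000], [51.000, -33.000]] (det J = -249.000).
Solving J·Δ = −F gives Δ = (1.916, 0.506).
Then the next iterate is (p, q)₁ = (-1.084, 3.506).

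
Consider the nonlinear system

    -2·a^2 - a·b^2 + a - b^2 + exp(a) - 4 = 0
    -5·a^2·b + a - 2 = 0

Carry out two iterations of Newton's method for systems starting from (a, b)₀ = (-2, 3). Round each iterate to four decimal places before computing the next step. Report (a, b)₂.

(-0.6452, -0.5581)

At (-2, 3): F = (-4.864665, -64.0000).
Jacobian J = [[-4·a - b^2 + exp(a) + 1, -2·a·b - 2·b], [-10·a·b + 1, -5·a^2]].
At the point, J = [[0.135335, 6.0000], [61.0000, -20.0000]] (det J = -368.706706).
Solving J·Δ = −F gives Δ = (1.3054, 0.7813).
Then the next iterate is (a, b)₁ = (-0.6946, 3.7813).
Round to (-0.6946, 3.7813) and repeat: F = (-9.526944, -11.816403), J = [[-10.020556, -2.309618], [27.264910, -2.412346]].
Δ = (0.0494, -4.3394), so (a, b)₂ = (-0.6452, -0.5581).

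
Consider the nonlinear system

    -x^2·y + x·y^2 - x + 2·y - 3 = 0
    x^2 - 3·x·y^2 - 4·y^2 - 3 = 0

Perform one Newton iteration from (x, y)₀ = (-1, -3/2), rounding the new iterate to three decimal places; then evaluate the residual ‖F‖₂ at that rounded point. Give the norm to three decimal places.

2.893

At (-1, -3/2): F = (-5.750, -4.250).
Jacobian J = [[-2·x·y + y^2 - 1, -x^2 + 2·x·y + 2], [2·x - 3·y^2, -6·x·y - 8·y]].
At the point, J = [[-1.750, 4.000], [-8.750, 3.000]] (det J = 29.750).
Solving J·Δ = −F gives Δ = (0.008, 1.441).
Then the next iterate is (x, y)₁ = (-0.992, -0.059).
Re-evaluating at (-0.992, -0.059): F = (-2.07139, -2.01950), so ‖F‖₂ = 2.893.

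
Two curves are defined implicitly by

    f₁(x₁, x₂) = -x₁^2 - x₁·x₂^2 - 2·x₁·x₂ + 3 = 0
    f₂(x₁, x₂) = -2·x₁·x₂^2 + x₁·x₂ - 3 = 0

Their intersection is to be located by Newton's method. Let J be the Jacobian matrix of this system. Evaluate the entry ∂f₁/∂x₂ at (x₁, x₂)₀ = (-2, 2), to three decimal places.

∂f₁/∂x₂ = -2·x₁·x₂ - 2·x₁.
At (-2, 2) this is 12.000.

12.000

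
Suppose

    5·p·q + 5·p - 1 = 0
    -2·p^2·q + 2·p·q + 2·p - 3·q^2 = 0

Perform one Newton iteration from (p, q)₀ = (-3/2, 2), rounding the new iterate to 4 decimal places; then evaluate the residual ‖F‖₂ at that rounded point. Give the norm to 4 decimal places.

At (-3/2, 2): F = (-23.5000, -30.0000).
Jacobian J = [[5·q + 5, 5·p], [-4·p·q + 2·q + 2, -2·p^2 + 2·p - 6·q]].
At the point, J = [[15.0000, -7.5000], [18.0000, -19.5000]] (det J = -157.5000).
Solving J·Δ = −F gives Δ = (1.4810, -0.1714).
Then the next iterate is (p, q)₁ = (-0.0190, 1.8286).
Re-evaluating at (-0.0190, 1.8286): F = (-1.268717, -10.140141), so ‖F‖₂ = 10.2192.

10.2192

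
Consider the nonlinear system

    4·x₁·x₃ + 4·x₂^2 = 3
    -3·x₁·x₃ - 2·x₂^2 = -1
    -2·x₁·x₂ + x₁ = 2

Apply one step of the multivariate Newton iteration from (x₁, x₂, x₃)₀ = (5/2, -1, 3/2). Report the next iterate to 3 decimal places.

(0.458, -1.125, 1.025)

At (5/2, -1, 3/2): F = (16.000, -12.250, 5.500).
Jacobian J = [[4·x₃, 8·x₂, 4·x₁], [-3·x₃, -4·x₂, -3·x₁], [-2·x₂ + 1, -2·x₁, 0]].
At the point, J = [[6.000, -8.000, 10.000], [-4.500, 4.000, -7.500], [3.000, -5.000, 0.000]] (det J = 60.000).
Solving J·Δ = −F gives Δ = (-2.042, -0.125, -0.475).
Then the next iterate is (x₁, x₂, x₃)₁ = (0.458, -1.125, 1.025).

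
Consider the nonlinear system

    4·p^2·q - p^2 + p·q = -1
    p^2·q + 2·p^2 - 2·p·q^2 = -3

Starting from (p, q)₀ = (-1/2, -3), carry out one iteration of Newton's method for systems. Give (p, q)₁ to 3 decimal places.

At (-1/2, -3): F = (-0.750, 11.750).
Jacobian J = [[8·p·q - 2·p + q, 4·p^2 + p], [2·p·q + 4·p - 2·q^2, p^2 - 4·p·q]].
At the point, J = [[10.000, 0.500], [-17.000, -5.750]] (det J = -49.000).
Solving J·Δ = −F gives Δ = (-0.032, 2.138).
Then the next iterate is (p, q)₁ = (-0.532, -0.862).

(-0.532, -0.862)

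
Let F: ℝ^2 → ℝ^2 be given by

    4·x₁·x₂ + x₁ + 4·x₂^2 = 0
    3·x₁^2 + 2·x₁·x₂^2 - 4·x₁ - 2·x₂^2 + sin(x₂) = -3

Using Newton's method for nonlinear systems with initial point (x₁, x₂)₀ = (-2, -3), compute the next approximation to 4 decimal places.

At (-2, -3): F = (58.0000, -31.141120).
Jacobian J = [[4·x₂ + 1, 4·x₁ + 8·x₂], [6·x₁ + 2·x₂^2 - 4, 4·x₁·x₂ - 4·x₂ + cos(x₂)]].
At the point, J = [[-11.0000, -32.0000], [2.0000, 35.010008]] (det J = -321.110083).
Solving J·Δ = −F gives Δ = (3.2203, 0.7055).
Then the next iterate is (x₁, x₂)₁ = (1.2203, -2.2945).

(1.2203, -2.2945)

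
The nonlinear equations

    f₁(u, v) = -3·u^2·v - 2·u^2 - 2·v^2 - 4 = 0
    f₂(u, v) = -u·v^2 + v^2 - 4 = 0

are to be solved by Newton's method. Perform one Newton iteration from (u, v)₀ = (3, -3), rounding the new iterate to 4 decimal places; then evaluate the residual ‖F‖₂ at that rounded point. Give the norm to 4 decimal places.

10.8454

At (3, -3): F = (41.0000, -22.0000).
Jacobian J = [[-6·u·v - 4·u, -3·u^2 - 4·v], [-v^2, -2·u·v + 2·v]].
At the point, J = [[42.0000, -15.0000], [-9.0000, 12.0000]] (det J = 369.0000).
Solving J·Δ = −F gives Δ = (-0.4390, 1.5041).
Then the next iterate is (u, v)₁ = (2.5610, -1.4959).
Re-evaluating at (2.5610, -1.4959): F = (7.840697, -7.493076), so ‖F‖₂ = 10.8454.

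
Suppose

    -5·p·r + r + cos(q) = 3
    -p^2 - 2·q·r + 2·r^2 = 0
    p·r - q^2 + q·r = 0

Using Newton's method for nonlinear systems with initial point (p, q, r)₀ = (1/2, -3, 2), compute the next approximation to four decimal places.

At (1/2, -3, 2): F = (-6.989992, 19.7500, -14.0000).
Jacobian J = [[-5·r, -sin(q), -5·p + 1], [-2·p, -2·r, -2·q + 4·r], [r, -2·q + r, p + q]].
At the point, J = [[-10.0000, 0.141120, -1.5000], [-1.0000, -4.0000, 14.0000], [2.0000, 8.0000, -2.5000]] (det J = 1023.598560).
Solving J·Δ = −F gives Δ = (-0.5269, 1.5692, -1.0000).
Then the next iterate is (p, q, r)₁ = (-0.0269, -1.4308, 1.0000).

(-0.0269, -1.4308, 1.0000)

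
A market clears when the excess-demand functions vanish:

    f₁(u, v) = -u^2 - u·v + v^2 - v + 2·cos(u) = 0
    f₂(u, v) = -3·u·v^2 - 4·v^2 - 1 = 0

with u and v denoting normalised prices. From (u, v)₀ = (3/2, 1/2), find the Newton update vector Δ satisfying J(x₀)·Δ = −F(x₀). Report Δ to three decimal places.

(-0.477, -0.326)

At (3/2, 1/2): F = (-3.10853, -3.125).
Jacobian J = [[-2·u - v - 2·sin(u), -u + 2·v - 1], [-3·v^2, -6·u·v - 8·v]].
At the point, J = [[-5.49499, -1.500], [-0.750, -8.500]] (det J = 45.58241).
Solving J·Δ = −F gives Δ = (-0.477, -0.326).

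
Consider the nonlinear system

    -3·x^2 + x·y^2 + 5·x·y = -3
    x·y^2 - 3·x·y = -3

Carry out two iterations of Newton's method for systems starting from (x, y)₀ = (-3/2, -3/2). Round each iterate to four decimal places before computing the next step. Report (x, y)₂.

(-1.5253, -0.5449)

At (-3/2, -3/2): F = (4.1250, -7.1250).
Jacobian J = [[-6·x + y^2 + 5·y, 2·x·y + 5·x], [y^2 - 3·y, 2·x·y - 3·x]].
At the point, J = [[3.7500, -3.0000], [6.7500, 9.0000]] (det J = 54.0000).
Solving J·Δ = −F gives Δ = (-0.2917, 1.0104).
Then the next iterate is (x, y)₁ = (-1.7917, -0.4896).
Round to (-1.7917, -0.4896) and repeat: F = (-2.673970, -0.061134), J = [[8.541908, -7.204067], [1.708508, 7.129533]].
Δ = (0.2664, -0.0553), so (x, y)₂ = (-1.5253, -0.5449).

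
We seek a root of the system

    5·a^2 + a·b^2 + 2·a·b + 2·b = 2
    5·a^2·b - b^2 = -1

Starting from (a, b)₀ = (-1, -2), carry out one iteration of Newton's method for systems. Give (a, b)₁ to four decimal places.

(-0.7471, -1.1176)

At (-1, -2): F = (-1.0000, -13.0000).
Jacobian J = [[10·a + b^2 + 2·b, 2·a·b + 2·a + 2], [10·a·b, 5·a^2 - 2·b]].
At the point, J = [[-10.0000, 4.0000], [20.0000, 9.0000]] (det J = -170.0000).
Solving J·Δ = −F gives Δ = (0.2529, 0.8824).
Then the next iterate is (a, b)₁ = (-0.7471, -1.1176).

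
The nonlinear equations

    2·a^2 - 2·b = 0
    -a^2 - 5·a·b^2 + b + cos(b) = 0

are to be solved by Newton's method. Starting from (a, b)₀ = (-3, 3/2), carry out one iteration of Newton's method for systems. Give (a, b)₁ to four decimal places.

(-1.6782, 1.0693)

At (-3, 3/2): F = (15.0000, 26.320737).
Jacobian J = [[4·a, -2], [-2·a - 5·b^2, -10·a·b - sin(b) + 1]].
At the point, J = [[-12.0000, -2.0000], [-5.2500, 45.002505]] (det J = -550.530060).
Solving J·Δ = −F gives Δ = (1.3218, -0.4307).
Then the next iterate is (a, b)₁ = (-1.6782, 1.0693).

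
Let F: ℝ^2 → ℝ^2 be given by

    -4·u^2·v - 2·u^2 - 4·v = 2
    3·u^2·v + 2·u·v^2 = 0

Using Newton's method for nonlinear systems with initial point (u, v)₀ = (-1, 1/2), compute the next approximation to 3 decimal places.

At (-1, 1/2): F = (-8.000, 1.000).
Jacobian J = [[-8·u·v - 4·u, -4·u^2 - 4], [6·u·v + 2·v^2, 3·u^2 + 4·u·v]].
At the point, J = [[8.000, -8.000], [-2.500, 1.000]] (det J = -12.000).
Solving J·Δ = −F gives Δ = (0.000, -1.000).
Then the next iterate is (u, v)₁ = (-1.000, -0.500).

(-1.000, -0.500)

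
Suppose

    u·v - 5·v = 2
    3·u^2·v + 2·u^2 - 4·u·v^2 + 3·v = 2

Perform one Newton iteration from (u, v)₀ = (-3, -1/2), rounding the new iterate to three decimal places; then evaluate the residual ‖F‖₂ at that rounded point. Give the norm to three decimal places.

0.744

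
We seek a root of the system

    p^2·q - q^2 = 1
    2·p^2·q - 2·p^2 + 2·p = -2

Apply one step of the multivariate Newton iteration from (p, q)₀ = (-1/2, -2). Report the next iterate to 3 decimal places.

At (-1/2, -2): F = (-5.500, -0.500).
Jacobian J = [[2·p·q, p^2 - 2·q], [4·p·q - 4·p + 2, 2·p^2]].
At the point, J = [[2.000, 4.250], [8.000, 0.500]] (det J = -33.000).
Solving J·Δ = −F gives Δ = (-0.019, 1.303).
Then the next iterate is (p, q)₁ = (-0.519, -0.697).

(-0.519, -0.697)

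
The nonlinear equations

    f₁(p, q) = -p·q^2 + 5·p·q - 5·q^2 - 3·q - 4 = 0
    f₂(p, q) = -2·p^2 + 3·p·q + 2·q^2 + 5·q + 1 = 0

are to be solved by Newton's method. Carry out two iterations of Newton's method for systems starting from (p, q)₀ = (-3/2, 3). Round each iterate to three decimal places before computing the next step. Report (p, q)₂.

At (-3/2, 3): F = (-67.000, 16.000).
Jacobian J = [[-q^2 + 5·q, -2·p·q + 5·p - 10·q - 3], [-4·p + 3·q, 3·p + 4·q + 5]].
At the point, J = [[6.000, -31.500], [15.000, 12.500]] (det J = 547.500).
Solving J·Δ = −F gives Δ = (0.609, -2.011).
Then the next iterate is (p, q)₁ = (-0.891, 0.989).
Round to (-0.891, 0.989) and repeat: F = (-15.39209, 3.66988), J = [[3.96688, -15.58260], [6.531, 6.283]].
Δ = (0.312, -0.908), so (p, q)₂ = (-0.579, 0.081).

(-0.579, 0.081)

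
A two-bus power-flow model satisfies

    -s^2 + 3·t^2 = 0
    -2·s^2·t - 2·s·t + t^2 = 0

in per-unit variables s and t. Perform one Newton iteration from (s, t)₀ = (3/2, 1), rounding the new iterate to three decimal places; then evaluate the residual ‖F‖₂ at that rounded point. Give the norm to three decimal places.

1.916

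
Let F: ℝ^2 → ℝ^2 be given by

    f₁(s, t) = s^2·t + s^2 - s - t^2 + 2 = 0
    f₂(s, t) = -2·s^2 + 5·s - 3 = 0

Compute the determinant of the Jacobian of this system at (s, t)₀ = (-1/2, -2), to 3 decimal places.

-29.750

J = [[2·s·t + 2·s - 1, s^2 - 2·t], [-4·s + 5, 0]].
At the point, J = [[0.000, 4.250], [7.000, 0.000]].
det J = -29.750.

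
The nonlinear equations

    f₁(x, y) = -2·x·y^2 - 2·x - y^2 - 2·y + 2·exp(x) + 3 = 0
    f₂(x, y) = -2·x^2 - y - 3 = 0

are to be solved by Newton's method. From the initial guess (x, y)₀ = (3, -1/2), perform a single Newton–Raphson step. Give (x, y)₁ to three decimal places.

(0.041, 14.512)

At (3, -1/2): F = (36.42107, -20.500).
Jacobian J = [[-2·y^2 + 2·exp(x) - 2, -4·x·y - 2·y - 2], [-4·x, -1]].
At the point, J = [[37.67107, 5.000], [-12.000, -1.000]] (det J = 22.32893).
Solving J·Δ = −F gives Δ = (-2.959, 15.012).
Then the next iterate is (x, y)₁ = (0.041, 14.512).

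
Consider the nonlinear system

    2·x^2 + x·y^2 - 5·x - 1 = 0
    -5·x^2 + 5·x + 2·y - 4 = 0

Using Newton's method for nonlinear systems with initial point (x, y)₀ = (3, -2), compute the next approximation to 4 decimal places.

(1.4604, -2.2446)

At (3, -2): F = (14.0000, -38.0000).
Jacobian J = [[4·x + y^2 - 5, 2·x·y], [-10·x + 5, 2]].
At the point, J = [[11.0000, -12.0000], [-25.0000, 2.0000]] (det J = -278.0000).
Solving J·Δ = −F gives Δ = (-1.5396, -0.2446).
Then the next iterate is (x, y)₁ = (1.4604, -2.2446).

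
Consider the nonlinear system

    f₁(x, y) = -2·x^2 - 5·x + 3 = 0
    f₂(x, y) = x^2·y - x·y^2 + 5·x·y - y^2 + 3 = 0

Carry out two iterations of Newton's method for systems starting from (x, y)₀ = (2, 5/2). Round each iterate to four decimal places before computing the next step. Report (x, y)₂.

(0.5286, 2.6260)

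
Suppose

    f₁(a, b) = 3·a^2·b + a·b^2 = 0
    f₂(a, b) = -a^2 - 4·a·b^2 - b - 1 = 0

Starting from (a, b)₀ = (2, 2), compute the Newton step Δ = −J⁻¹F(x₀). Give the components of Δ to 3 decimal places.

At (2, 2): F = (32.000, -39.000).
Jacobian J = [[6·a·b + b^2, 3·a^2 + 2·a·b], [-2·a - 4·b^2, -8·a·b - 1]].
At the point, J = [[28.000, 20.000], [-20.000, -33.000]] (det J = -524.000).
Solving J·Δ = −F gives Δ = (-0.527, -0.863).

(-0.527, -0.863)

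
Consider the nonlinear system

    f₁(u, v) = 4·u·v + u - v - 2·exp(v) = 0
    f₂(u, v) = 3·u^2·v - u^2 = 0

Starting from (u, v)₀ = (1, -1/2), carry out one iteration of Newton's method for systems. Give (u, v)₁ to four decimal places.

(1.1132, 0.5220)

At (1, -1/2): F = (-1.713061, -2.5000).
Jacobian J = [[4·v + 1, 4·u - 2·exp(v) - 1], [6·u·v - 2·u, 3·u^2]].
At the point, J = [[-1.0000, 1.786939], [-5.0000, 3.0000]] (det J = 5.934693).
Solving J·Δ = −F gives Δ = (0.1132, 1.0220).
Then the next iterate is (u, v)₁ = (1.1132, 0.5220).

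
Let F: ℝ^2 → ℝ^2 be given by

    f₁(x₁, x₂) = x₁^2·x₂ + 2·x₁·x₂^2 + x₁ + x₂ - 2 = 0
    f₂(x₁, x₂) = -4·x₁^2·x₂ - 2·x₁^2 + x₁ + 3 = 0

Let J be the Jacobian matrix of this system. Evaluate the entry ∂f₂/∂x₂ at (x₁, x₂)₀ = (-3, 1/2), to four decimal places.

∂f₂/∂x₂ = -4·x₁^2.
At (-3, 1/2) this is -36.0000.

-36.0000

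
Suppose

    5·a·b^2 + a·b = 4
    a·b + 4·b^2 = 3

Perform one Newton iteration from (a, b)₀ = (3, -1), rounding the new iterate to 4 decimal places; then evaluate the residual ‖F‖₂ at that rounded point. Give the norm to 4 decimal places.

0.0000

At (3, -1): F = (8.0000, -2.0000).
Jacobian J = [[5·b^2 + b, 10·a·b + a], [b, a + 8·b]].
At the point, J = [[4.0000, -27.0000], [-1.0000, -5.0000]] (det J = -47.0000).
Solving J·Δ = −F gives Δ = (-2.0000, 0.0000).
Then the next iterate is (a, b)₁ = (1.0000, -1.0000).
Re-evaluating at (1.0000, -1.0000): F = (0.0000, 0.0000), so ‖F‖₂ = 0.0000.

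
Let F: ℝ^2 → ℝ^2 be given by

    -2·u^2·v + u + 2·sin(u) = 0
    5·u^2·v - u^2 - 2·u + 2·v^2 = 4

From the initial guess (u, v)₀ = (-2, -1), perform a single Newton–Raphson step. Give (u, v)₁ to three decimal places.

At (-2, -1): F = (4.18141, -22.000).
Jacobian J = [[-4·u·v + 2·cos(u) + 1, -2·u^2], [10·u·v - 2·u - 2, 5·u^2 + 4·v]].
At the point, J = [[-7.83229, -8.000], [22.000, 16.000]] (det J = 50.68330).
Solving J·Δ = −F gives Δ = (2.153, -1.585).
Then the next iterate is (u, v)₁ = (0.153, -2.585).

(0.153, -2.585)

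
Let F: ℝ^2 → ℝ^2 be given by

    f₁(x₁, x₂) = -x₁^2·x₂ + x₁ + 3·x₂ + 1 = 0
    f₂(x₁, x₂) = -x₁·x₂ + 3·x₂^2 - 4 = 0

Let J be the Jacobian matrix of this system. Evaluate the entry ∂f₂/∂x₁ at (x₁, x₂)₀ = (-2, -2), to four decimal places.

∂f₂/∂x₁ = -x₂.
At (-2, -2) this is 2.0000.

2.0000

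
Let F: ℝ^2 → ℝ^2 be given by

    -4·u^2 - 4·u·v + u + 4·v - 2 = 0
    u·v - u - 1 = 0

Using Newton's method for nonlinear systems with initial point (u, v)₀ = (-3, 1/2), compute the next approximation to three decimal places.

At (-3, 1/2): F = (-33.000, 0.500).
Jacobian J = [[-8·u - 4·v + 1, -4·u + 4], [v - 1, u]].
At the point, J = [[23.000, 16.000], [-0.500, -3.000]] (det J = -61.000).
Solving J·Δ = −F gives Δ = (1.492, -0.082).
Then the next iterate is (u, v)₁ = (-1.508, 0.418).

(-1.508, 0.418)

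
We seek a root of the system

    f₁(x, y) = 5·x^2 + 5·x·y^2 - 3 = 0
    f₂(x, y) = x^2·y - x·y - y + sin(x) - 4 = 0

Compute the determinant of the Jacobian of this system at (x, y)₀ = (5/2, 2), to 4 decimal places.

-236.1928

J = [[10·x + 5·y^2, 10·x·y], [2·x·y - y + cos(x), x^2 - x - 1]].
At the point, J = [[45.0000, 50.0000], [7.198856, 2.7500]].
det J = -236.1928.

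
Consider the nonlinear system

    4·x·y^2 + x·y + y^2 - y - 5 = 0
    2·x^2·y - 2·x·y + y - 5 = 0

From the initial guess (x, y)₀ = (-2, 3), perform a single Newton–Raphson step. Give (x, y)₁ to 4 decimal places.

At (-2, 3): F = (-77.0000, 34.0000).
Jacobian J = [[4·y^2 + y, 8·x·y + x + 2·y - 1], [4·x·y - 2·y, 2·x^2 - 2·x + 1]].
At the point, J = [[39.0000, -45.0000], [-30.0000, 13.0000]] (det J = -843.0000).
Solving J·Δ = −F gives Δ = (0.6275, -1.1673).
Then the next iterate is (x, y)₁ = (-1.3725, 1.8327).

(-1.3725, 1.8327)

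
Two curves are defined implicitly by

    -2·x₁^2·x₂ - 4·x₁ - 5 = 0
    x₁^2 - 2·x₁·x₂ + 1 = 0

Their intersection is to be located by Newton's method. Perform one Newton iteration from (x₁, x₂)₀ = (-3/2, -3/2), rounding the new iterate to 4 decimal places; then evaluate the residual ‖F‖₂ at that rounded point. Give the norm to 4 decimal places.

1.5819

At (-3/2, -3/2): F = (7.7500, -1.2500).
Jacobian J = [[-4·x₁·x₂ - 4, -2·x₁^2], [2·x₁ - 2·x₂, -2·x₁]].
At the point, J = [[-13.0000, -4.5000], [0.0000, 3.0000]] (det J = -39.0000).
Solving J·Δ = −F gives Δ = (0.4519, 0.4167).
Then the next iterate is (x₁, x₂)₁ = (-1.0481, -1.0833).
Re-evaluating at (-1.0481, -1.0833): F = (1.572440, -0.172300), so ‖F‖₂ = 1.5819.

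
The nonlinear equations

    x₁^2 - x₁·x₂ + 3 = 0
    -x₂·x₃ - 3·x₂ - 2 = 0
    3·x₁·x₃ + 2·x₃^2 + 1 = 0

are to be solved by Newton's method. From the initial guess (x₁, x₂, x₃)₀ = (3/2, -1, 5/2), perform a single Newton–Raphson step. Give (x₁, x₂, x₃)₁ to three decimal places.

(-0.012, -0.532, 1.575)

At (3/2, -1, 5/2): F = (6.750, 3.500, 24.750).
Jacobian J = [[2·x₁ - x₂, -x₁, 0], [0, -x₃ - 3, -x₂], [3·x₃, 0, 3·x₁ + 4·x₃]].
At the point, J = [[4.000, -1.500, 0.000], [0.000, -5.500, 1.000], [7.500, 0.000, 14.500]] (det J = -330.250).
Solving J·Δ = −F gives Δ = (-1.512, 0.468, -0.925).
Then the next iterate is (x₁, x₂, x₃)₁ = (-0.012, -0.532, 1.575).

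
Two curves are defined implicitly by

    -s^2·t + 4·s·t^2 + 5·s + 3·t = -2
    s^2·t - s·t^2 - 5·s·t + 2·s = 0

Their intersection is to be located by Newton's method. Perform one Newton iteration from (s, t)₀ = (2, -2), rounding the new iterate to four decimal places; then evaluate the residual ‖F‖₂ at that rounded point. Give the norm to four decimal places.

At (2, -2): F = (46.0000, 8.0000).
Jacobian J = [[-2·s·t + 4·t^2 + 5, -s^2 + 8·s·t + 3], [2·s·t - t^2 - 5·t + 2, s^2 - 2·s·t - 5·s]].
At the point, J = [[29.0000, -33.0000], [0.0000, 2.0000]] (det J = 58.0000).
Solving J·Δ = −F gives Δ = (-6.1379, -4.0000).
Then the next iterate is (s, t)₁ = (-4.1379, -6.0000).
Re-evaluating at (-4.1379, -6.0000): F = (-529.813802, -86.181698), so ‖F‖₂ = 536.7774.

536.7774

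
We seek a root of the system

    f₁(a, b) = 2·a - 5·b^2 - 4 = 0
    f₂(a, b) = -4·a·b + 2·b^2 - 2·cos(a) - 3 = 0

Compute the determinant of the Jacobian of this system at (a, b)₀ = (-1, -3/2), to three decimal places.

J = [[2, -10·b], [-4·b + 2·sin(a), -4·a + 4·b]].
At the point, J = [[2.000, 15.000], [4.31706, -2.000]].
det J = -68.756.

-68.756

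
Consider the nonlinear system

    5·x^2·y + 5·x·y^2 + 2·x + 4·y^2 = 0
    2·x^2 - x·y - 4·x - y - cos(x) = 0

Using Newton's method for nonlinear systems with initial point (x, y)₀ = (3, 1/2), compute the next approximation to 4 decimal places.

(2.1951, 0.2100)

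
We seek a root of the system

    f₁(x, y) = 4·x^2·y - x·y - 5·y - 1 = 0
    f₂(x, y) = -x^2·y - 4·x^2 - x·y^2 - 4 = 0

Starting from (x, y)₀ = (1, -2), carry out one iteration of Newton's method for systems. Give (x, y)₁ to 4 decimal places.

(0.8103, 0.8276)

At (1, -2): F = (3.0000, -10.0000).
Jacobian J = [[8·x·y - y, 4·x^2 - x - 5], [-2·x·y - 8·x - y^2, -x^2 - 2·x·y]].
At the point, J = [[-14.0000, -2.0000], [-8.0000, 3.0000]] (det J = -58.0000).
Solving J·Δ = −F gives Δ = (-0.1897, 2.8276).
Then the next iterate is (x, y)₁ = (0.8103, 0.8276).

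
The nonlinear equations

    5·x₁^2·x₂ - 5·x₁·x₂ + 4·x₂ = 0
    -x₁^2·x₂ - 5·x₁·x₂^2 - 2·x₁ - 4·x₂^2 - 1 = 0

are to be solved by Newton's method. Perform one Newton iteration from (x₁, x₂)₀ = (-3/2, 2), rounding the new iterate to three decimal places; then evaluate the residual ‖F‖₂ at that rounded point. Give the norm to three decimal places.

201.585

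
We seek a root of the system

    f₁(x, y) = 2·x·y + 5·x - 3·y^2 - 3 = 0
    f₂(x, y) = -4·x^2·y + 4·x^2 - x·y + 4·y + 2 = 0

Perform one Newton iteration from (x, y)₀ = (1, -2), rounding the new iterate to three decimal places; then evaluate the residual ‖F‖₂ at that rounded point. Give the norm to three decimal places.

4.760

At (1, -2): F = (-14.000, 8.000).
Jacobian J = [[2·y + 5, 2·x - 6·y], [-8·x·y + 8·x - y, -4·x^2 - x + 4]].
At the point, J = [[1.000, 14.000], [26.000, -1.000]] (det J = -365.000).
Solving J·Δ = −F gives Δ = (-0.268, 1.019).
Then the next iterate is (x, y)₁ = (0.732, -0.981).
Re-evaluating at (0.732, -0.981): F = (-3.66327, 3.03996), so ‖F‖₂ = 4.760.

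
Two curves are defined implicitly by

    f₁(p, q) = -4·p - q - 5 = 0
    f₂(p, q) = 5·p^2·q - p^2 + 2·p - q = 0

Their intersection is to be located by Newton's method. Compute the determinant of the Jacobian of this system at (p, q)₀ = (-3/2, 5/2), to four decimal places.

-73.5000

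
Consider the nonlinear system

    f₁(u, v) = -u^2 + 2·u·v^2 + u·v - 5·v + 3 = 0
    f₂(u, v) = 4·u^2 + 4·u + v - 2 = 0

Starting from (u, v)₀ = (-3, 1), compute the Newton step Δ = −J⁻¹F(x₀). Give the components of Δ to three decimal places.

(1.125, -0.494)

At (-3, 1): F = (-20.000, 23.000).
Jacobian J = [[-2·u + 2·v^2 + v, 4·u·v + u - 5], [8·u + 4, 1]].
At the point, J = [[9.000, -20.000], [-20.000, 1.000]] (det J = -391.000).
Solving J·Δ = −F gives Δ = (1.125, -0.494).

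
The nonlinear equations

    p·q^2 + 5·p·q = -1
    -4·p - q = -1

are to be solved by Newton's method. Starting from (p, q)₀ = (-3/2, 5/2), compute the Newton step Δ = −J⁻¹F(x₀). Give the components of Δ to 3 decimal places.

(1.202, -0.306)

At (-3/2, 5/2): F = (-27.125, 4.500).
Jacobian J = [[q^2 + 5·q, 2·p·q + 5·p], [-4, -1]].
At the point, J = [[18.750, -15.000], [-4.000, -1.000]] (det J = -78.750).
Solving J·Δ = −F gives Δ = (1.202, -0.306).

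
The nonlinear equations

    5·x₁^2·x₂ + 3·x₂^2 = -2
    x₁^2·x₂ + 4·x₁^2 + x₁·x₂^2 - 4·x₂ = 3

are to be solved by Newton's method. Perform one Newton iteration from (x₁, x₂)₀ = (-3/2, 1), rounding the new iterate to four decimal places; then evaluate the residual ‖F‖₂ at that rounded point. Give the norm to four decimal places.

At (-3/2, 1): F = (16.2500, 2.7500).
Jacobian J = [[10·x₁·x₂, 5·x₁^2 + 6·x₂], [2·x₁·x₂ + 8·x₁ + x₂^2, x₁^2 + 2·x₁·x₂ - 4]].
At the point, J = [[-15.0000, 17.2500], [-14.0000, -4.7500]] (det J = 312.7500).
Solving J·Δ = −F gives Δ = (0.3985, -0.5955).
Then the next iterate is (x₁, x₂)₁ = (-1.1015, 0.4045).
Re-evaluating at (-1.1015, 0.4045): F = (4.944765, 0.545762), so ‖F‖₂ = 4.9748.

4.9748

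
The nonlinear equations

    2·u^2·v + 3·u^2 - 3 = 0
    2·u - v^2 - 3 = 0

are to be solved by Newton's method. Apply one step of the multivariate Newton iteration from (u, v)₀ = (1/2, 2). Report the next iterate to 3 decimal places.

(0.776, 0.638)

At (1/2, 2): F = (-1.250, -6.000).
Jacobian J = [[4·u·v + 6·u, 2·u^2], [2, -2·v]].
At the point, J = [[7.000, 0.500], [2.000, -4.000]] (det J = -29.000).
Solving J·Δ = −F gives Δ = (0.276, -1.362).
Then the next iterate is (u, v)₁ = (0.776, 0.638).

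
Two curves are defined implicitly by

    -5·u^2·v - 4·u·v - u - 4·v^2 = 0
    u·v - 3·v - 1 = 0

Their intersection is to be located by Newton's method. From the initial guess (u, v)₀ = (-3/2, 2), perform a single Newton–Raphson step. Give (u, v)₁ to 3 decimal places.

(-3.423, -1.077)

At (-3/2, 2): F = (-25.000, -10.000).
Jacobian J = [[-10·u·v - 4·v - 1, -5·u^2 - 4·u - 8·v], [v, u - 3]].
At the point, J = [[21.000, -21.250], [2.000, -4.500]] (det J = -52.000).
Solving J·Δ = −F gives Δ = (-1.923, -3.077).
Then the next iterate is (u, v)₁ = (-3.423, -1.077).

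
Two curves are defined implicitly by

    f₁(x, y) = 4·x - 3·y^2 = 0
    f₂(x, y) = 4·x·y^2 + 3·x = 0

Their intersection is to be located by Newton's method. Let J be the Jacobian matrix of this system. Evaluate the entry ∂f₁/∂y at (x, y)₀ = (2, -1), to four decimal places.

∂f₁/∂y = -6·y.
At (2, -1) this is 6.0000.

6.0000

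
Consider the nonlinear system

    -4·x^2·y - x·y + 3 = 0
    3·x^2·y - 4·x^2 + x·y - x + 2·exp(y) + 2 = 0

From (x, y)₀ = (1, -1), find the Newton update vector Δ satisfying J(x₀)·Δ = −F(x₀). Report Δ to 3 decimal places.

(0.176, 1.916)

At (1, -1): F = (8.000, -6.26424).
Jacobian J = [[-8·x·y - y, -4·x^2 - x], [6·x·y - 8·x + y - 1, 3·x^2 + x + 2·exp(y)]].
At the point, J = [[9.000, -5.000], [-16.000, 4.73576]] (det J = -37.37817).
Solving J·Δ = −F gives Δ = (0.176, 1.916).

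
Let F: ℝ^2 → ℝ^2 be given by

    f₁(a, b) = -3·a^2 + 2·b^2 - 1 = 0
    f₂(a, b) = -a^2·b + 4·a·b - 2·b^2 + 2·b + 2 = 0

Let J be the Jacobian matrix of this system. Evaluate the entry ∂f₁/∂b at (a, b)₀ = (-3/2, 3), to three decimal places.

∂f₁/∂b = 4·b.
At (-3/2, 3) this is 12.000.

12.000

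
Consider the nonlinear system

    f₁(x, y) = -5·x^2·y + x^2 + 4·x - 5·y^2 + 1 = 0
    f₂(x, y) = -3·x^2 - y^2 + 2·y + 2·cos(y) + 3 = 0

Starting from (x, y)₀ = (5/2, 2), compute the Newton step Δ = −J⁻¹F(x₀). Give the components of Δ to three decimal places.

At (5/2, 2): F = (-65.250, -16.58229).
Jacobian J = [[-10·x·y + 2·x + 4, -5·x^2 - 10·y], [-6·x, -2·y - 2·sin(y) + 2]].
At the point, J = [[-41.000, -51.250], [-15.000, -3.81859]] (det J = -612.18761).
Solving J·Δ = −F gives Δ = (-0.981, -0.488).

(-0.981, -0.488)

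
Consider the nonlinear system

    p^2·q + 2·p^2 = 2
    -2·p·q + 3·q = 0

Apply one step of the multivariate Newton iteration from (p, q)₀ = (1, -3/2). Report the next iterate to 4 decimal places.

At (1, -3/2): F = (-1.5000, -1.5000).
Jacobian J = [[2·p·q + 4·p, p^2], [-2·q, -2·p + 3]].
At the point, J = [[1.0000, 1.0000], [3.0000, 1.0000]] (det J = -2.0000).
Solving J·Δ = −F gives Δ = (0.0000, 1.5000).
Then the next iterate is (p, q)₁ = (1.0000, 0.0000).

(1.0000, 0.0000)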